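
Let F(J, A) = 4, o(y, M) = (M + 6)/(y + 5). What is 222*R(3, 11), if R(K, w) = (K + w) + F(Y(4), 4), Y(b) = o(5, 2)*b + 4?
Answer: 3996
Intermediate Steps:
o(y, M) = (6 + M)/(5 + y)
Y(b) = 4 + 4*b/5 (Y(b) = ((6 + 2)/(5 + 5))*b + 4 = (8/10)*b + 4 = ((⅒)*8)*b + 4 = 4*b/5 + 4 = 4 + 4*b/5)
R(K, w) = 4 + K + w (R(K, w) = (K + w) + 4 = 4 + K + w)
222*R(3, 11) = 222*(4 + 3 + 11) = 222*18 = 3996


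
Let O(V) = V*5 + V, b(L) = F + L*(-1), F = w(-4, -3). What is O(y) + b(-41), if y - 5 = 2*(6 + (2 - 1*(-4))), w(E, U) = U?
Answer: 212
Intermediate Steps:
F = -3
b(L) = -3 - L (b(L) = -3 + L*(-1) = -3 - L)
y = 29 (y = 5 + 2*(6 + (2 - 1*(-4))) = 5 + 2*(6 + (2 + 4)) = 5 + 2*(6 + 6) = 5 + 2*12 = 5 + 24 = 29)
O(V) = 6*V (O(V) = 5*V + V = 6*V)
O(y) + b(-41) = 6*29 + (-3 - 1*(-41)) = 174 + (-3 + 41) = 174 + 38 = 212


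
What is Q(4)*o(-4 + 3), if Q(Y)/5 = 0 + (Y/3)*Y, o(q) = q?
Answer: -80/3 ≈ -26.667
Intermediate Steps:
Q(Y) = 5*Y²/3 (Q(Y) = 5*(0 + (Y/3)*Y) = 5*(0 + Y²/3) = 5*(Y²/3) = 5*Y²/3)
Q(4)*o(-4 + 3) = ((5/3)*4²)*(-4 + 3) = ((5/3)*16)*(-1) = (80/3)*(-1) = -80/3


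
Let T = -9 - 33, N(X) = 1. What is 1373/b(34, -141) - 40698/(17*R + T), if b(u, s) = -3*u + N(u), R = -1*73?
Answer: 2348939/129583 ≈ 18.127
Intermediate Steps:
R = -73
T = -42
b(u, s) = 1 - 3*u (b(u, s) = -3*u + 1 = 1 - 3*u)
1373/b(34, -141) - 40698/(17*R + T) = 1373/(1 - 3*34) - 40698/(17*(-73) - 42) = 1373/(1 - 102) - 40698/(-1241 - 42) = 1373/(-101) - 40698/(-1283) = 1373*(-1/101) - 40698*(-1/1283) = -1373/101 + 40698/1283 = 2348939/129583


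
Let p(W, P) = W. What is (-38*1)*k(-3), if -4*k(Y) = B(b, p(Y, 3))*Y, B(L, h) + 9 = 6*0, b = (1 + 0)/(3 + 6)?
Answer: 513/2 ≈ 256.50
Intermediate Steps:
b = ⅑ (b = 1/9 = 1*(⅑) = ⅑ ≈ 0.11111)
B(L, h) = -9 (B(L, h) = -9 + 6*0 = -9 + 0 = -9)
k(Y) = 9*Y/4 (k(Y) = -(-9)*Y/4 = 9*Y/4)
(-38*1)*k(-3) = (-38*1)*((9/4)*(-3)) = -38*(-27/4) = 513/2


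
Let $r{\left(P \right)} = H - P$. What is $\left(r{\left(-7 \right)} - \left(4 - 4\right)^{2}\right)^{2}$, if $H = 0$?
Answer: $49$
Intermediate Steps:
$r{\left(P \right)} = - P$ ($r{\left(P \right)} = 0 - P = - P$)
$\left(r{\left(-7 \right)} - \left(4 - 4\right)^{2}\right)^{2} = \left(\left(-1\right) \left(-7\right) - \left(4 - 4\right)^{2}\right)^{2} = \left(7 - 0^{2}\right)^{2} = \left(7 - 0\right)^{2} = \left(7 + 0\right)^{2} = 7^{2} = 49$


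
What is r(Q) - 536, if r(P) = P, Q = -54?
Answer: -590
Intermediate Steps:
r(Q) - 536 = -54 - 536 = -590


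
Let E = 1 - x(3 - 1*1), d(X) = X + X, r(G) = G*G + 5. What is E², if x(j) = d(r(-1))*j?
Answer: 529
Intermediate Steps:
r(G) = 5 + G² (r(G) = G² + 5 = 5 + G²)
d(X) = 2*X
x(j) = 12*j (x(j) = (2*(5 + (-1)²))*j = (2*(5 + 1))*j = (2*6)*j = 12*j)
E = -23 (E = 1 - 12*(3 - 1*1) = 1 - 12*(3 - 1) = 1 - 12*2 = 1 - 1*24 = 1 - 24 = -23)
E² = (-23)² = 529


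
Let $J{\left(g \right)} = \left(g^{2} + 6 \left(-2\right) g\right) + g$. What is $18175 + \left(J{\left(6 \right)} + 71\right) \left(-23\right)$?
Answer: $17232$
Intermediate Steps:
$J{\left(g \right)} = g^{2} - 11 g$ ($J{\left(g \right)} = \left(g^{2} - 12 g\right) + g = g^{2} - 11 g$)
$18175 + \left(J{\left(6 \right)} + 71\right) \left(-23\right) = 18175 + \left(6 \left(-11 + 6\right) + 71\right) \left(-23\right) = 18175 + \left(6 \left(-5\right) + 71\right) \left(-23\right) = 18175 + \left(-30 + 71\right) \left(-23\right) = 18175 + 41 \left(-23\right) = 18175 - 943 = 17232$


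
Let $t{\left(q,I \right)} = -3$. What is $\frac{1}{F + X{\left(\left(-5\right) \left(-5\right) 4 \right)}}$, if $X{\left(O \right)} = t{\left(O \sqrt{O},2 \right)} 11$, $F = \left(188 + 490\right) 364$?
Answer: $\frac{1}{246759} \approx 4.0525 \cdot 10^{-6}$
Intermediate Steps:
$F = 246792$ ($F = 678 \cdot 364 = 246792$)
$X{\left(O \right)} = -33$ ($X{\left(O \right)} = \left(-3\right) 11 = -33$)
$\frac{1}{F + X{\left(\left(-5\right) \left(-5\right) 4 \right)}} = \frac{1}{246792 - 33} = \frac{1}{246759}$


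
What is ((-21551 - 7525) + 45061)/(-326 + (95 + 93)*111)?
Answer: 15985/20542 ≈ 0.77816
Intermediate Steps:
((-21551 - 7525) + 45061)/(-326 + (95 + 93)*111) = (-29076 + 45061)/(-326 + 188*111) = 15985/(-326 + 20868) = 15985/20542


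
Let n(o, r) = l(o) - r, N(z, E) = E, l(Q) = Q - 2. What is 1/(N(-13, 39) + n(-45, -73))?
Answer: 1/65 ≈ 0.015385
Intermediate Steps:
l(Q) = -2 + Q
n(o, r) = -2 + o - r (n(o, r) = (-2 + o) - r = -2 + o - r)
1/(N(-13, 39) + n(-45, -73)) = 1/(39 + (-2 - 45 - 1*(-73))) = 1/(39 + (-2 - 45 + 73)) = 1/(39 + 26) = 1/65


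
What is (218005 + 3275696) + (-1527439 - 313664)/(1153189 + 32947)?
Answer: 4144002688233/1186136 ≈ 3.4937e+6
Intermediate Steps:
(218005 + 3275696) + (-1527439 - 313664)/(1153189 + 32947) = 3493701 - 1841103/1186136 = 4144002688233/1186136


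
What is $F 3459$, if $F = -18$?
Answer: $-62262$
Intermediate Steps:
$F 3459 = \left(-18\right) 3459 = -62262$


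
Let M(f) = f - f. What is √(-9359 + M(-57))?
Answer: 7*I*√191 ≈ 96.742*I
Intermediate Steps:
M(f) = 0
√(-9359 + M(-57)) = √(-9359 + 0) = √(-9359) = 7*I*√191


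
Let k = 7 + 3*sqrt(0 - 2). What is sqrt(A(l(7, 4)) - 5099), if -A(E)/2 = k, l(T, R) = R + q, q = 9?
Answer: sqrt(-5113 - 6*I*sqrt(2)) ≈ 0.0593 - 71.505*I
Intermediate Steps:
k = 7 + 3*I*sqrt(2) (k = 7 + 3*sqrt(-2) = 7 + 3*(I*sqrt(2)) = 7 + 3*I*sqrt(2) ≈ 7.0 + 4.2426*I)
l(T, R) = 9 + R (l(T, R) = R + 9 = 9 + R)
A(E) = -14 - 6*I*sqrt(2) (A(E) = -2*(7 + 3*I*sqrt(2)) = -14 - 6*I*sqrt(2))
sqrt(A(l(7, 4)) - 5099) = sqrt((-14 - 6*I*sqrt(2)) - 5099) = sqrt(-5113 - 6*I*sqrt(2))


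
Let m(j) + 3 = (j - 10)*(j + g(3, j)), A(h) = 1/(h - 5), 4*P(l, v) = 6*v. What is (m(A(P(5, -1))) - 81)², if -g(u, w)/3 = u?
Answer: 2286144/28561 ≈ 80.044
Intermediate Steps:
g(u, w) = -3*u
P(l, v) = 3*v/2 (P(l, v) = (6*v)/4 = 3*v/2)
A(h) = 1/(-5 + h)
m(j) = -3 + (-10 + j)*(-9 + j) (m(j) = -3 + (j - 10)*(j - 3*3) = -3 + (-10 + j)*(j - 9) = -3 + (-10 + j)*(-9 + j))
(m(A(P(5, -1))) - 81)² = ((87 + (1/(-5 + (3/2)*(-1)))² - 19/(-5 + (3/2)*(-1))) - 81)² = ((87 + (1/(-5 - 3/2))² - 19/(-5 - 3/2)) - 81)² = ((87 + (1/(-13/2))² - 19/(-13/2)) - 81)² = ((87 + (-2/13)² - 19*(-2/13)) - 81)² = ((87 + 4/169 + 38/13) - 81)² = (15201/169 - 81)² = (1512/169)² = 2286144/28561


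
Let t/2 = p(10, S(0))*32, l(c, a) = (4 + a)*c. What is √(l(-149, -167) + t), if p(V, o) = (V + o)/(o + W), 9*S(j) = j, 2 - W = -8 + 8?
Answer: √24607 ≈ 156.87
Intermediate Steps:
W = 2 (W = 2 - (-8 + 8) = 2 - 1*0 = 2 + 0 = 2)
l(c, a) = c*(4 + a)
S(j) = j/9
p(V, o) = (V + o)/(2 + o) (p(V, o) = (V + o)/(o + 2) = (V + o)/(2 + o))
t = 320 (t = 2*(((10 + (⅑)*0)/(2 + (⅑)*0))*32) = 2*(((10 + 0)/(2 + 0))*32) = 2*((10/2)*32) = 2*(((½)*10)*32) = 2*(5*32) = 2*160 = 320)
√(l(-149, -167) + t) = √(-149*(4 - 167) + 320) = √(-149*(-163) + 320) = √(24287 + 320) = √24607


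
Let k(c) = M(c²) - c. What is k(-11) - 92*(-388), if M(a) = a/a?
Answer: 35708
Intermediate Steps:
M(a) = 1
k(c) = 1 - c
k(-11) - 92*(-388) = (1 - 1*(-11)) - 92*(-388) = (1 + 11) + 35696 = 12 + 35696 = 35708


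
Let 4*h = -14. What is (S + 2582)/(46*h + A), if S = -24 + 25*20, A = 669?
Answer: 1529/254 ≈ 6.0197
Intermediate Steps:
h = -7/2 (h = (¼)*(-14) = -7/2 ≈ -3.5000)
S = 476 (S = -24 + 500 = 476)
(S + 2582)/(46*h + A) = (476 + 2582)/(46*(-7/2) + 669) = 3058/(-161 + 669) = 3058/508 = 3058*(1/508) = 1529/254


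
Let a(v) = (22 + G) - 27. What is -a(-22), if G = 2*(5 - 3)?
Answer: 1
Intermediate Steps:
G = 4 (G = 2*2 = 4)
a(v) = -1 (a(v) = (22 + 4) - 27 = 26 - 27 = -1)
-a(-22) = -1*(-1) = 1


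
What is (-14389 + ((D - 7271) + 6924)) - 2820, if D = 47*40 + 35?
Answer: -15641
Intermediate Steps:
D = 1915 (D = 1880 + 35 = 1915)
(-14389 + ((D - 7271) + 6924)) - 2820 = (-14389 + ((1915 - 7271) + 6924)) - 2820 = (-14389 + (-5356 + 6924)) - 2820 = (-14389 + 1568) - 2820 = -12821 - 2820 = -15641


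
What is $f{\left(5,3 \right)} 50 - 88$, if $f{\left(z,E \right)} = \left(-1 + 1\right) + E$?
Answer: $62$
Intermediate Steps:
$f{\left(z,E \right)} = E$ ($f{\left(z,E \right)} = 0 + E = E$)
$f{\left(5,3 \right)} 50 - 88 = 3 \cdot 50 - 88 = 150 - 88 = 62$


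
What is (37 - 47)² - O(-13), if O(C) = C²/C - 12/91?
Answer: 10295/91 ≈ 113.13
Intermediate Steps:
O(C) = -12/91 + C (O(C) = C - 12*1/91 = C - 12/91 = -12/91 + C)
(37 - 47)² - O(-13) = (37 - 47)² - (-12/91 - 13) = (-10)² - 1*(-1195/91) = 100 + 1195/91 = 10295/91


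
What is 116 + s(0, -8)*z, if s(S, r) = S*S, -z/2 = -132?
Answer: 116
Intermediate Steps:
z = 264 (z = -2*(-132) = 264)
s(S, r) = S**2
116 + s(0, -8)*z = 116 + 0**2*264 = 116 + 0*264 = 116 + 0 = 116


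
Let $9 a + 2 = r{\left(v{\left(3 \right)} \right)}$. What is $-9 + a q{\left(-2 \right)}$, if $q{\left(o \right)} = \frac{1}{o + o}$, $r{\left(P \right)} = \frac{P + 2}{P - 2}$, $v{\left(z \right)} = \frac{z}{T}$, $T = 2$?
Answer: $- \frac{35}{4} \approx -8.75$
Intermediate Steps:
$v{\left(z \right)} = \frac{z}{2}$
$r{\left(P \right)} = \frac{2 + P}{-2 + P}$
$q{\left(o \right)} = \frac{1}{2 o}$
$a = -1$ ($a = - \frac{2}{9} + \frac{\frac{1}{-2 + \frac{1}{2} \cdot 3} \left(2 + \frac{1}{2} \cdot 3\right)}{9} = - \frac{2}{9} + \frac{\frac{1}{-2 + \frac{3}{2}} \left(2 + \frac{3}{2}\right)}{9} = - \frac{2}{9} + \frac{\frac{1}{- \frac{1}{2}} \cdot \frac{7}{2}}{9} = - \frac{2}{9} + \frac{\left(-2\right) \frac{7}{2}}{9} = - \frac{2}{9} + \frac{1}{9} \left(-7\right) = - \frac{2}{9} - \frac{7}{9} = -1$)
$-9 + a q{\left(-2 \right)} = -9 - \frac{1}{2 \left(-2\right)} = -9 - \frac{1}{2} \left(- \frac{1}{2}\right) = -9 - - \frac{1}{4} = -9 + \frac{1}{4} = - \frac{35}{4}$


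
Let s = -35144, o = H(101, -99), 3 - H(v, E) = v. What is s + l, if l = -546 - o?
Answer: -35592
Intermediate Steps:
H(v, E) = 3 - v
o = -98 (o = 3 - 1*101 = 3 - 101 = -98)
l = -448 (l = -546 - 1*(-98) = -546 + 98 = -448)
s + l = -35144 - 448 = -35592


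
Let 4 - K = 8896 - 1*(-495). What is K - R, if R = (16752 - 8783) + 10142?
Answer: -27498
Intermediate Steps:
R = 18111 (R = 7969 + 10142 = 18111)
K = -9387 (K = 4 - (8896 - 1*(-495)) = 4 - (8896 + 495) = 4 - 1*9391 = 4 - 9391 = -9387)
K - R = -9387 - 1*18111 = -9387 - 18111 = -27498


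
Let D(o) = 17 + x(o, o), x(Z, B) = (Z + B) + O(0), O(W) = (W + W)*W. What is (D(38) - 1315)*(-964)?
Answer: 1178008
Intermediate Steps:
O(W) = 2*W**2 (O(W) = (2*W)*W = 2*W**2)
x(Z, B) = B + Z (x(Z, B) = (Z + B) + 2*0**2 = (B + Z) + 2*0 = (B + Z) + 0 = B + Z)
D(o) = 17 + 2*o (D(o) = 17 + (o + o) = 17 + 2*o)
(D(38) - 1315)*(-964) = ((17 + 2*38) - 1315)*(-964) = ((17 + 76) - 1315)*(-964) = (93 - 1315)*(-964) = -1222*(-964) = 1178008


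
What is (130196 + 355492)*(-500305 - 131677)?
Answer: -306946073616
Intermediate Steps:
(130196 + 355492)*(-500305 - 131677) = 485688*(-631982) = -306946073616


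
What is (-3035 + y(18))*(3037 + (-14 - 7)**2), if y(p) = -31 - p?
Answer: -10726152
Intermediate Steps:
(-3035 + y(18))*(3037 + (-14 - 7)**2) = (-3035 + (-31 - 1*18))*(3037 + (-14 - 7)**2) = (-3035 + (-31 - 18))*(3037 + (-21)**2) = (-3035 - 49)*(3037 + 441) = -3084*3478 = -10726152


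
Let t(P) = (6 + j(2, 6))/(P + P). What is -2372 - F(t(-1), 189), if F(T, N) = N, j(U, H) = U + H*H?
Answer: -2561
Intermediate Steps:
j(U, H) = U + H**2
t(P) = 22/P (t(P) = (6 + (2 + 6**2))/(P + P) = (6 + (2 + 36))/((2*P)) = (6 + 38)*(1/(2*P)) = 44*(1/(2*P)) = 22/P)
-2372 - F(t(-1), 189) = -2372 - 1*189 = -2372 - 189 = -2561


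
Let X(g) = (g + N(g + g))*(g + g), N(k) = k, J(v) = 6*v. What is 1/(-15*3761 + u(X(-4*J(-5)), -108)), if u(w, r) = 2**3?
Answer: -1/56407 ≈ -1.7728e-5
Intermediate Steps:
X(g) = 6*g**2 (X(g) = (g + (g + g))*(g + g) = (g + 2*g)*(2*g) = (3*g)*(2*g) = 6*g**2)
u(w, r) = 8
1/(-15*3761 + u(X(-4*J(-5)), -108)) = 1/(-15*3761 + 8) = 1/(-56415 + 8) = 1/(-56407) = -1/56407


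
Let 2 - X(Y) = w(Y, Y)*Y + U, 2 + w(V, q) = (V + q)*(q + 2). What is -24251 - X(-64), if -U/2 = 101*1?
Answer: -532231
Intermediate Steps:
w(V, q) = -2 + (2 + q)*(V + q) (w(V, q) = -2 + (V + q)*(q + 2) = -2 + (V + q)*(2 + q) = -2 + (2 + q)*(V + q))
U = -202 ≈ -202.00
X(Y) = 204 - Y*(-2 + 2*Y² + 4*Y) (X(Y) = 2 - ((-2 + Y² + 2*Y + 2*Y + Y*Y)*Y - 202) = 2 - ((-2 + Y² + 2*Y + 2*Y + Y²)*Y - 202) = 2 - ((-2 + 2*Y² + 4*Y)*Y - 202) = 2 - (Y*(-2 + 2*Y² + 4*Y) - 202) = 2 - (-202 + Y*(-2 + 2*Y² + 4*Y)) = 2 + (202 - Y*(-2 + 2*Y² + 4*Y)) = 204 - Y*(-2 + 2*Y² + 4*Y))
-24251 - X(-64) = -24251 - (204 - 2*(-64)*(-1 + (-64)² + 2*(-64))) = -24251 - (204 - 2*(-64)*(-1 + 4096 - 128)) = -24251 - (204 - 2*(-64)*3967) = -24251 - (204 + 507776) = -24251 - 1*507980 = -24251 - 507980 = -532231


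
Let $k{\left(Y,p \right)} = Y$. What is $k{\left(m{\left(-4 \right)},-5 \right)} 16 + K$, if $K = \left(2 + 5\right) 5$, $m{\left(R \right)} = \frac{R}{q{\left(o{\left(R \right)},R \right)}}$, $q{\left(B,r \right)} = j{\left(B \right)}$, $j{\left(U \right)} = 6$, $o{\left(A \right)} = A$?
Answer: $\frac{73}{3} \approx 24.333$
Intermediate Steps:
$q{\left(B,r \right)} = 6$
$m{\left(R \right)} = \frac{R}{6}$
$K = 35$ ($K = 7 \cdot 5 = 35$)
$k{\left(m{\left(-4 \right)},-5 \right)} 16 + K = \frac{1}{6} \left(-4\right) 16 + 35 = \left(- \frac{2}{3}\right) 16 + 35 = - \frac{32}{3} + 35 = \frac{73}{3}$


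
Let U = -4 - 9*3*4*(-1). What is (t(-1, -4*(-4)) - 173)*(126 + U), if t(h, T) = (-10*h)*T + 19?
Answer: 1380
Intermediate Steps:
t(h, T) = 19 - 10*T*h (t(h, T) = -10*T*h + 19 = 19 - 10*T*h)
U = 104 (U = -4 - 108*(-1) = -4 - 9*(-12) = -4 + 108 = 104)
(t(-1, -4*(-4)) - 173)*(126 + U) = ((19 - 10*(-4*(-4))*(-1)) - 173)*(126 + 104) = ((19 - 10*16*(-1)) - 173)*230 = ((19 + 160) - 173)*230 = (179 - 173)*230 = 6*230 = 1380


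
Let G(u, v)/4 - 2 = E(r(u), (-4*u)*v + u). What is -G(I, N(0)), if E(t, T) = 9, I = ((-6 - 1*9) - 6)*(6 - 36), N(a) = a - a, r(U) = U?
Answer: -44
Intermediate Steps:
N(a) = 0
I = 630 (I = ((-6 - 9) - 6)*(-30) = (-15 - 6)*(-30) = -21*(-30) = 630)
G(u, v) = 44 (G(u, v) = 8 + 4*9 = 8 + 36 = 44)
-G(I, N(0)) = -1*44 = -44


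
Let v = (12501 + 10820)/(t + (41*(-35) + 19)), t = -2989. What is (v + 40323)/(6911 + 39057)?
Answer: 88799747/101244520 ≈ 0.87708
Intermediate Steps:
v = -23321/4405 (v = (12501 + 10820)/(-2989 + (41*(-35) + 19)) = 23321/(-2989 + (-1435 + 19)) = 23321/(-2989 - 1416) = 23321/(-4405) = 23321*(-1/4405) = -23321/4405 ≈ -5.2942)
(v + 40323)/(6911 + 39057) = (-23321/4405 + 40323)/(6911 + 39057) = (177599494/4405)/45968 = (177599494/4405)*(1/45968) = 88799747/101244520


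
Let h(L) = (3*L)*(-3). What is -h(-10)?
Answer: -90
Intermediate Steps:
h(L) = -9*L
-h(-10) = -(-9)*(-10) = -1*90 = -90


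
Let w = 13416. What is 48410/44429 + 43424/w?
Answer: 322344182/74507433 ≈ 4.3263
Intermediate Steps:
48410/44429 + 43424/w = 48410/44429 + 43424/13416 = 48410*(1/44429) + 43424*(1/13416) = 48410/44429 + 5428/1677 = 322344182/74507433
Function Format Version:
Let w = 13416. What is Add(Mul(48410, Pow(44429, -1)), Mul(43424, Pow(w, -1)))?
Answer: Rational(322344182, 74507433) ≈ 4.3263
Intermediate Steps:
Add(Mul(48410, Pow(44429, -1)), Mul(43424, Pow(w, -1))) = Add(Mul(48410, Pow(44429, -1)), Mul(43424, Pow(13416, -1))) = Add(Mul(48410, Rational(1, 44429)), Mul(43424, Rational(1, 13416))) = Add(Rational(48410, 44429), Rational(5428, 1677)) = Rational(322344182, 74507433)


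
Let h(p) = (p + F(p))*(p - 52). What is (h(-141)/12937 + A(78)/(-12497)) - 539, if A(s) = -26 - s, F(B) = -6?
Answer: -86786220536/161673689 ≈ -536.80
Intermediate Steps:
h(p) = (-52 + p)*(-6 + p) (h(p) = (p - 6)*(p - 52) = (-6 + p)*(-52 + p) = (-52 + p)*(-6 + p))
(h(-141)/12937 + A(78)/(-12497)) - 539 = ((312 + (-141)**2 - 58*(-141))/12937 + (-26 - 1*78)/(-12497)) - 539 = ((312 + 19881 + 8178)*(1/12937) + (-26 - 78)*(-1/12497)) - 539 = (28371*(1/12937) - 104*(-1/12497)) - 539 = (28371/12937 + 104/12497) - 539 = 355897835/161673689 - 539 = -86786220536/161673689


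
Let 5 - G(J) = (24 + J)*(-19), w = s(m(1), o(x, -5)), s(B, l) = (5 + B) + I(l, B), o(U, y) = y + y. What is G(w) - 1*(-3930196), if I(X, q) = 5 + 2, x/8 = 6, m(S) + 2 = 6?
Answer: 3930961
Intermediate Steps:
m(S) = 4 (m(S) = -2 + 6 = 4)
x = 48 (x = 8*6 = 48)
o(U, y) = 2*y
I(X, q) = 7
s(B, l) = 12 + B (s(B, l) = (5 + B) + 7 = 12 + B)
w = 16 (w = 12 + 4 = 16)
G(J) = 461 + 19*J (G(J) = 5 - (24 + J)*(-19) = 5 - (-456 - 19*J) = 5 + (456 + 19*J) = 461 + 19*J)
G(w) - 1*(-3930196) = (461 + 19*16) - 1*(-3930196) = (461 + 304) + 3930196 = 765 + 3930196 = 3930961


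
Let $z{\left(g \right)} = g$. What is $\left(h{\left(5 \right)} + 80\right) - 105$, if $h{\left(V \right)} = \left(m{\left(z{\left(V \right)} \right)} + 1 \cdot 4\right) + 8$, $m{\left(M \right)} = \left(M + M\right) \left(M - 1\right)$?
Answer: $27$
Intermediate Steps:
$m{\left(M \right)} = 2 M \left(-1 + M\right)$
$h{\left(V \right)} = 12 + 2 V \left(-1 + V\right)$ ($h{\left(V \right)} = \left(2 V \left(-1 + V\right) + 1 \cdot 4\right) + 8 = \left(2 V \left(-1 + V\right) + 4\right) + 8 = \left(4 + 2 V \left(-1 + V\right)\right) + 8 = 12 + 2 V \left(-1 + V\right)$)
$\left(h{\left(5 \right)} + 80\right) - 105 = \left(\left(12 + 2 \cdot 5 \left(-1 + 5\right)\right) + 80\right) - 105 = \left(\left(12 + 2 \cdot 5 \cdot 4\right) + 80\right) - 105 = \left(\left(12 + 40\right) + 80\right) - 105 = \left(52 + 80\right) - 105 = 132 - 105 = 27$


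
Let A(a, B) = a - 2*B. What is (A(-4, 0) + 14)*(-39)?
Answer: -390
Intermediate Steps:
(A(-4, 0) + 14)*(-39) = ((-4 - 2*0) + 14)*(-39) = ((-4 + 0) + 14)*(-39) = (-4 + 14)*(-39) = 10*(-39) = -390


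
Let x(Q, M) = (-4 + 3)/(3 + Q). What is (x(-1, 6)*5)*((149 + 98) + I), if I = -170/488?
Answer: -300915/488 ≈ -616.63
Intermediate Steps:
x(Q, M) = -1/(3 + Q)
I = -85/244 (I = -170*1/488 = -85/244 ≈ -0.34836)
(x(-1, 6)*5)*((149 + 98) + I) = (-1/(3 - 1)*5)*((149 + 98) - 85/244) = (-1/2*5)*(247 - 85/244) = (-1*1/2*5)*(60183/244) = -1/2*5*(60183/244) = -5/2*60183/244 = -300915/488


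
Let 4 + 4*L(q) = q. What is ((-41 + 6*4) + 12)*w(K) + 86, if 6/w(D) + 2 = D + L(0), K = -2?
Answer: 92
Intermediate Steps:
L(q) = -1 + q/4
w(D) = 6/(-3 + D) (w(D) = 6/(-2 + (D + (-1 + (¼)*0))) = 6/(-2 + (D + (-1 + 0))) = 6/(-2 + (D - 1)) = 6/(-2 + (-1 + D)) = 6/(-3 + D))
((-41 + 6*4) + 12)*w(K) + 86 = ((-41 + 6*4) + 12)*(6/(-3 - 2)) + 86 = ((-41 + 24) + 12)*(6/(-5)) + 86 = (-17 + 12)*(6*(-⅕)) + 86 = -5*(-6/5) + 86 = 6 + 86 = 92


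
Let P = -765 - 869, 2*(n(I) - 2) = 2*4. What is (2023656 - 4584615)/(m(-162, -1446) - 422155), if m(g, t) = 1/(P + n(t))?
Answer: 463249028/76363149 ≈ 6.0664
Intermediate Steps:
n(I) = 6 (n(I) = 2 + (2*4)/2 = 2 + (½)*8 = 2 + 4 = 6)
P = -1634
m(g, t) = -1/1628 (m(g, t) = 1/(-1634 + 6) = 1/(-1628) = -1/1628)
(2023656 - 4584615)/(m(-162, -1446) - 422155) = (2023656 - 4584615)/(-1/1628 - 422155) = -2560959/(-687268341/1628) = -2560959*(-1628/687268341) = 463249028/76363149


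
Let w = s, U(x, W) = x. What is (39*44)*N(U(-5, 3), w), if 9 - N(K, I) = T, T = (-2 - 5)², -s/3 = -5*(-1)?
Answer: -68640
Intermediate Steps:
s = -15 (s = -(-15)*(-1) = -3*5 = -15)
w = -15
T = 49 (T = (-7)² = 49)
N(K, I) = -40 (N(K, I) = 9 - 1*49 = 9 - 49 = -40)
(39*44)*N(U(-5, 3), w) = (39*44)*(-40) = 1716*(-40) = -68640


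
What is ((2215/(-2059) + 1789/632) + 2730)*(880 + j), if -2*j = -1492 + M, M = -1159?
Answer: 15680222407421/2602576 ≈ 6.0249e+6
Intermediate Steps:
j = 2651/2 (j = -(-1492 - 1159)/2 = -1/2*(-2651) = 2651/2 ≈ 1325.5)
((2215/(-2059) + 1789/632) + 2730)*(880 + j) = ((2215/(-2059) + 1789/632) + 2730)*(880 + 2651/2) = ((2215*(-1/2059) + 1789*(1/632)) + 2730)*(4411/2) = ((-2215/2059 + 1789/632) + 2730)*(4411/2) = (2283671/1301288 + 2730)*(4411/2) = (3554799911/1301288)*(4411/2) = 15680222407421/2602576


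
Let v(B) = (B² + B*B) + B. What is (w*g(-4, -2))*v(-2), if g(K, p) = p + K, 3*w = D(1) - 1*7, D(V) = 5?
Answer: 24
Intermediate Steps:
w = -⅔ (w = (5 - 1*7)/3 = (5 - 7)/3 = (⅓)*(-2) = -⅔ ≈ -0.66667)
g(K, p) = K + p
v(B) = B + 2*B² (v(B) = (B² + B²) + B = 2*B² + B = B + 2*B²)
(w*g(-4, -2))*v(-2) = (-2*(-4 - 2)/3)*(-2*(1 + 2*(-2))) = (-⅔*(-6))*(-2*(1 - 4)) = 4*(-2*(-3)) = 4*6 = 24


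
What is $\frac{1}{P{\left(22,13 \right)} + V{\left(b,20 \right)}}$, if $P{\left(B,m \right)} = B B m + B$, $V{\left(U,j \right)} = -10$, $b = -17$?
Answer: $\frac{1}{6304} \approx 0.00015863$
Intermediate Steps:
$P{\left(B,m \right)} = B + m B^{2}$ ($P{\left(B,m \right)} = B^{2} m + B = m B^{2} + B = B + m B^{2}$)
$\frac{1}{P{\left(22,13 \right)} + V{\left(b,20 \right)}} = \frac{1}{22 \left(1 + 22 \cdot 13\right) - 10} = \frac{1}{22 \left(1 + 286\right) - 10} = \frac{1}{22 \cdot 287 - 10} = \frac{1}{6314 - 10} = \frac{1}{6304}$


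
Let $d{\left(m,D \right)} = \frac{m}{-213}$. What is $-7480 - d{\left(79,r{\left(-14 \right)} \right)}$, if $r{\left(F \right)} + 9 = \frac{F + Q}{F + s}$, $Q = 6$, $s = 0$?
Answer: $- \frac{1593161}{213} \approx -7479.6$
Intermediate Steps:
$r{\left(F \right)} = -9 + \frac{6 + F}{F}$ ($r{\left(F \right)} = -9 + \frac{F + 6}{F + 0} = -9 + \frac{6 + F}{F}$)
$d{\left(m,D \right)} = - \frac{m}{213}$ ($d{\left(m,D \right)} = m \left(- \frac{1}{213}\right) = - \frac{m}{213}$)
$-7480 - d{\left(79,r{\left(-14 \right)} \right)} = -7480 - \left(- \frac{1}{213}\right) 79 = -7480 - - \frac{79}{213} = -7480 + \frac{79}{213} = - \frac{1593161}{213}$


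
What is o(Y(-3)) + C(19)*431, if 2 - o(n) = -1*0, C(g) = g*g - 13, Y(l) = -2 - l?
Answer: 149990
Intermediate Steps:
C(g) = -13 + g**2 (C(g) = g**2 - 13 = -13 + g**2)
o(n) = 2 (o(n) = 2 - (-1)*0 = 2 - 1*0 = 2 + 0 = 2)
o(Y(-3)) + C(19)*431 = 2 + (-13 + 19**2)*431 = 2 + (-13 + 361)*431 = 2 + 348*431 = 2 + 149988 = 149990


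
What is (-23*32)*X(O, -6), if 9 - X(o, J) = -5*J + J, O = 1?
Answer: 11040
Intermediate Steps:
X(o, J) = 9 + 4*J (X(o, J) = 9 - (-5*J + J) = 9 - (-4)*J = 9 + 4*J)
(-23*32)*X(O, -6) = (-23*32)*(9 + 4*(-6)) = -736*(9 - 24) = -736*(-15) = 11040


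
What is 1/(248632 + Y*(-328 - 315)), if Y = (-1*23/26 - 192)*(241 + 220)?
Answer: 26/1493025777 ≈ 1.7414e-8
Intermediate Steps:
Y = -2311915/26 (Y = (-23*1/26 - 192)*461 = (-23/26 - 192)*461 = -5015/26*461 = -2311915/26 ≈ -88920.)
1/(248632 + Y*(-328 - 315)) = 1/(248632 - 2311915*(-328 - 315)/26) = 1/(248632 - 2311915/26*(-643)) = 1/(248632 + 1486561345/26) = 1/(1493025777/26) = 26/1493025777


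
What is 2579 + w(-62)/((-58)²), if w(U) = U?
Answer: 4337847/1682 ≈ 2579.0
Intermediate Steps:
2579 + w(-62)/((-58)²) = 2579 - 62/((-58)²) = 2579 - 62/3364 = 2579 - 62*1/3364 = 2579 - 31/1682 = 4337847/1682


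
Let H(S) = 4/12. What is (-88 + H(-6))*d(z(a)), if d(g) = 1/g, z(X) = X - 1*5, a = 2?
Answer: 263/9 ≈ 29.222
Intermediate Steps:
z(X) = -5 + X (z(X) = X - 5 = -5 + X)
d(g) = 1/g
H(S) = 1/3 (H(S) = 4*(1/12) = 1/3)
(-88 + H(-6))*d(z(a)) = (-88 + 1/3)/(-5 + 2) = -263/3/(-3) = -263/3*(-1/3) = 263/9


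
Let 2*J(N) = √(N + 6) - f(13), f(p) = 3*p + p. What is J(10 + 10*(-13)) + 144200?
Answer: 144174 + I*√114/2 ≈ 1.4417e+5 + 5.3385*I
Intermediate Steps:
f(p) = 4*p
J(N) = -26 + √(6 + N)/2 (J(N) = (√(N + 6) - 4*13)/2 = (√(6 + N) - 1*52)/2 = (√(6 + N) - 52)/2 = (-52 + √(6 + N))/2 = -26 + √(6 + N)/2)
J(10 + 10*(-13)) + 144200 = (-26 + √(6 + (10 + 10*(-13)))/2) + 144200 = (-26 + √(6 + (10 - 130))/2) + 144200 = (-26 + √(6 - 120)/2) + 144200 = (-26 + √(-114)/2) + 144200 = (-26 + (I*√114)/2) + 144200 = (-26 + I*√114/2) + 144200 = 144174 + I*√114/2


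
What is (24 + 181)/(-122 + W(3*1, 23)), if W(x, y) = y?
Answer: -205/99 ≈ -2.0707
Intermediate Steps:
(24 + 181)/(-122 + W(3*1, 23)) = (24 + 181)/(-122 + 23) = 205/(-99) = 205*(-1/99) = -205/99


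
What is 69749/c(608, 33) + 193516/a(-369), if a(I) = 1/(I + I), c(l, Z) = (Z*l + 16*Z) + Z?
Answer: -2945555345251/20625 ≈ -1.4281e+8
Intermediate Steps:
c(l, Z) = 17*Z + Z*l (c(l, Z) = (16*Z + Z*l) + Z = 17*Z + Z*l)
a(I) = 1/(2*I)
69749/c(608, 33) + 193516/a(-369) = 69749/((33*(17 + 608))) + 193516/(((1/2)/(-369))) = 69749/((33*625)) + 193516/(((1/2)*(-1/369))) = 69749/20625 + 193516/(-1/738) = 69749*(1/20625) + 193516*(-738) = 69749/20625 - 142814808 = -2945555345251/20625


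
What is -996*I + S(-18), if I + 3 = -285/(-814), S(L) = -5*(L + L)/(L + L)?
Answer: 1072151/407 ≈ 2634.3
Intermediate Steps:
S(L) = -5 (S(L) = -5*2*L/(2*L) = -5*2*L*1/(2*L) = -5*1 = -5)
I = -2157/814 (I = -3 - 285/(-814) = -3 - 285*(-1/814) = -3 + 285/814 = -2157/814 ≈ -2.6499)
-996*I + S(-18) = -996*(-2157/814) - 5 = 1074186/407 - 5 = 1072151/407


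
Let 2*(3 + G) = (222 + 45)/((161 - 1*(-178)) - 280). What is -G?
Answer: 87/118 ≈ 0.73729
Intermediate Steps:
G = -87/118 (G = -3 + ((222 + 45)/((161 - 1*(-178)) - 280))/2 = -3 + (267/((161 + 178) - 280))/2 = -3 + (267/(339 - 280))/2 = -3 + (267/59)/2 = -3 + (267*(1/59))/2 = -3 + (1/2)*(267/59) = -3 + 267/118 = -87/118 ≈ -0.73729)
-G = -1*(-87/118) = 87/118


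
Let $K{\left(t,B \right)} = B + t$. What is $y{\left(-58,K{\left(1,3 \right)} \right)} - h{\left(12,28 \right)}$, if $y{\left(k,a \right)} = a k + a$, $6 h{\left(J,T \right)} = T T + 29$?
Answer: $- \frac{727}{2} \approx -363.5$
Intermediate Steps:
$h{\left(J,T \right)} = \frac{29}{6} + \frac{T^{2}}{6}$ ($h{\left(J,T \right)} = \frac{T T + 29}{6} = \frac{T^{2} + 29}{6} = \frac{29 + T^{2}}{6} = \frac{29}{6} + \frac{T^{2}}{6}$)
$y{\left(k,a \right)} = a + a k$
$y{\left(-58,K{\left(1,3 \right)} \right)} - h{\left(12,28 \right)} = \left(3 + 1\right) \left(1 - 58\right) - \left(\frac{29}{6} + \frac{28^{2}}{6}\right) = 4 \left(-57\right) - \left(\frac{29}{6} + \frac{1}{6} \cdot 784\right) = -228 - \left(\frac{29}{6} + \frac{392}{3}\right) = -228 - \frac{271}{2} = - \frac{727}{2}$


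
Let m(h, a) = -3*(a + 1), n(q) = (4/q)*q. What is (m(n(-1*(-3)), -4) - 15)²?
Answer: 36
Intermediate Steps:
n(q) = 4
m(h, a) = -3 - 3*a (m(h, a) = -3*(1 + a) = -3 - 3*a)
(m(n(-1*(-3)), -4) - 15)² = ((-3 - 3*(-4)) - 15)² = ((-3 + 12) - 15)² = (9 - 15)² = (-6)² = 36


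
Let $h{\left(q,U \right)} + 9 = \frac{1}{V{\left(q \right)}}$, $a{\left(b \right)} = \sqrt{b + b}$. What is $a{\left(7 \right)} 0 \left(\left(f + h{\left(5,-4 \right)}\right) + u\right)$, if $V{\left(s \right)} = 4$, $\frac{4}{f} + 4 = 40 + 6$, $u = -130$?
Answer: $0$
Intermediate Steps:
$a{\left(b \right)} = \sqrt{2} \sqrt{b}$ ($a{\left(b \right)} = \sqrt{2 b} = \sqrt{2} \sqrt{b}$)
$f = \frac{2}{21}$ ($f = \frac{4}{-4 + \left(40 + 6\right)} = \frac{4}{-4 + 46} = \frac{4}{42} = 4 \cdot \frac{1}{42} = \frac{2}{21} \approx 0.095238$)
$h{\left(q,U \right)} = - \frac{35}{4}$ ($h{\left(q,U \right)} = -9 + \frac{1}{4} = - \frac{35}{4}$)
$a{\left(7 \right)} 0 \left(\left(f + h{\left(5,-4 \right)}\right) + u\right) = \sqrt{2} \sqrt{7} \cdot 0 \left(\left(\frac{2}{21} - \frac{35}{4}\right) - 130\right) = \sqrt{14} \cdot 0 \left(- \frac{727}{84} - 130\right) = 0 \left(- \frac{11647}{84}\right) = 0$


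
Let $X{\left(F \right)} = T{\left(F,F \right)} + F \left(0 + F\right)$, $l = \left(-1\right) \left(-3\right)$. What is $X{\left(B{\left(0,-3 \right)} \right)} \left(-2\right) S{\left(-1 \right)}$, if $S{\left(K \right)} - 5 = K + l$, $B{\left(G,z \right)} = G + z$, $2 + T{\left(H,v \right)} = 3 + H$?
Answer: $-98$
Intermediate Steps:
$T{\left(H,v \right)} = 1 + H$ ($T{\left(H,v \right)} = -2 + \left(3 + H\right) = 1 + H$)
$l = 3$
$X{\left(F \right)} = 1 + F + F^{2}$ ($X{\left(F \right)} = \left(1 + F\right) + F \left(0 + F\right) = \left(1 + F\right) + F F = \left(1 + F\right) + F^{2} = 1 + F + F^{2}$)
$S{\left(K \right)} = 8 + K$ ($S{\left(K \right)} = 5 + \left(K + 3\right) = 5 + \left(3 + K\right) = 8 + K$)
$X{\left(B{\left(0,-3 \right)} \right)} \left(-2\right) S{\left(-1 \right)} = \left(1 + \left(0 - 3\right) + \left(0 - 3\right)^{2}\right) \left(-2\right) \left(8 - 1\right) = \left(1 - 3 + \left(-3\right)^{2}\right) \left(-2\right) 7 = \left(1 - 3 + 9\right) \left(-2\right) 7 = 7 \left(-2\right) 7 = \left(-14\right) 7 = -98$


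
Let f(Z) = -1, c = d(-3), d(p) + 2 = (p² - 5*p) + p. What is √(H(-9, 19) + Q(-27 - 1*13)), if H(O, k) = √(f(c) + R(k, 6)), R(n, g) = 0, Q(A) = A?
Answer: √(-40 + I) ≈ 0.07905 + 6.3251*I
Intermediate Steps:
d(p) = -2 + p² - 4*p (d(p) = -2 + ((p² - 5*p) + p) = -2 + (p² - 4*p) = -2 + p² - 4*p)
c = 19 (c = -2 + (-3)² - 4*(-3) = -2 + 9 + 12 = 19)
H(O, k) = I (H(O, k) = √(-1 + 0) = √(-1) = I)
√(H(-9, 19) + Q(-27 - 1*13)) = √(I + (-27 - 1*13)) = √(I + (-27 - 13)) = √(I - 40) = √(-40 + I)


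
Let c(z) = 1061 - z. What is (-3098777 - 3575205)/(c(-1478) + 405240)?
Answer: -6673982/407779 ≈ -16.367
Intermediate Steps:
(-3098777 - 3575205)/(c(-1478) + 405240) = (-3098777 - 3575205)/((1061 - 1*(-1478)) + 405240) = -6673982/((1061 + 1478) + 405240) = -6673982/(2539 + 405240) = -6673982/407779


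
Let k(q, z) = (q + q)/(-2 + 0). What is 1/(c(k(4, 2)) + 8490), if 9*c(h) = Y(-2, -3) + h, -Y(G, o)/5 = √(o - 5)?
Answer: 38203/324326502 + 5*I*√2/324326502 ≈ 0.00011779 + 2.1802e-8*I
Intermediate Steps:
k(q, z) = -q (k(q, z) = (2*q)/(-2) = (2*q)*(-½) = -q)
Y(G, o) = -5*√(-5 + o) (Y(G, o) = -5*√(o - 5) = -5*√(-5 + o))
c(h) = h/9 - 10*I*√2/9 (c(h) = (-5*√(-5 - 3) + h)/9 = (-10*I*√2 + h)/9 = (h - 10*I*√2)/9 = h/9 - 10*I*√2/9)
1/(c(k(4, 2)) + 8490) = 1/(((-1*4)/9 - 10*I*√2/9) + 8490) = 1/(((⅑)*(-4) - 10*I*√2/9) + 8490) = 1/((-4/9 - 10*I*√2/9) + 8490) = 1/(76406/9 - 10*I*√2/9)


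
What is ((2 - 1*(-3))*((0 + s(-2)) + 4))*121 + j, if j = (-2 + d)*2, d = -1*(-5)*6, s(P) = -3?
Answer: 661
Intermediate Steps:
d = 30 (d = 5*6 = 30)
j = 56 (j = (-2 + 30)*2 = 28*2 = 56)
((2 - 1*(-3))*((0 + s(-2)) + 4))*121 + j = ((2 - 1*(-3))*((0 - 3) + 4))*121 + 56 = ((2 + 3)*(-3 + 4))*121 + 56 = (5*1)*121 + 56 = 5*121 + 56 = 605 + 56 = 661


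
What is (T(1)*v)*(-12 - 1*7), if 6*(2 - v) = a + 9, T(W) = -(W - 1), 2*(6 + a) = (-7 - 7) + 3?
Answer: 0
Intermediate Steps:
a = -23/2 (a = -6 + ((-7 - 7) + 3)/2 = -6 + (-14 + 3)/2 = -6 + (½)*(-11) = -6 - 11/2 = -23/2 ≈ -11.500)
T(W) = 1 - W (T(W) = -(-1 + W) = 1 - W)
v = 29/12 (v = 2 - (-23/2 + 9)/6 = 2 - ⅙*(-5/2) = 2 + 5/12 = 29/12 ≈ 2.4167)
(T(1)*v)*(-12 - 1*7) = ((1 - 1*1)*(29/12))*(-12 - 1*7) = ((1 - 1)*(29/12))*(-12 - 7) = (0*(29/12))*(-19) = 0*(-19) = 0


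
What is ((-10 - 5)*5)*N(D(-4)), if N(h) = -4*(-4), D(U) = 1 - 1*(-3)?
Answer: -1200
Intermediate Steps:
D(U) = 4 (D(U) = 1 + 3 = 4)
N(h) = 16
((-10 - 5)*5)*N(D(-4)) = ((-10 - 5)*5)*16 = -15*5*16 = -75*16 = -1200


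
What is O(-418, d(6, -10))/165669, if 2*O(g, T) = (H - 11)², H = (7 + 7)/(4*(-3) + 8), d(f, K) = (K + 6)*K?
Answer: 841/1325352 ≈ 0.00063455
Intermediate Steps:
d(f, K) = K*(6 + K) (d(f, K) = (6 + K)*K = K*(6 + K))
H = -7/2 (H = 14/(-12 + 8) = 14/(-4) = 14*(-¼) = -7/2 ≈ -3.5000)
O(g, T) = 841/8 (O(g, T) = (-7/2 - 11)²/2 = (-29/2)²/2 = (½)*(841/4) = 841/8)
O(-418, d(6, -10))/165669 = (841/8)/165669 = (841/8)*(1/165669) = 841/1325352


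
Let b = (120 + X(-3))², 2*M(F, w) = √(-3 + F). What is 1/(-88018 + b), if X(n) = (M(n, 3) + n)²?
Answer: 4*I/(-287263*I + 3060*√6) ≈ -1.3915e-5 + 3.6308e-7*I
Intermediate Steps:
M(F, w) = √(-3 + F)/2
X(n) = (n + √(-3 + n)/2)² (X(n) = (√(-3 + n)/2 + n)² = (n + √(-3 + n)/2)²)
b = (120 + (-6 + I*√6)²/4)² (b = (120 + (√(-3 - 3) + 2*(-3))²/4)² = (120 + (√(-6) - 6)²/4)² = (120 + (I*√6 - 6)²/4)² = (120 + (-6 + I*√6)²/4)² ≈ 16202.0 - 1873.9*I)
1/(-88018 + b) = 1/(-88018 + (64809/4 - 765*I*√6)) = 1/(-287263/4 - 765*I*√6)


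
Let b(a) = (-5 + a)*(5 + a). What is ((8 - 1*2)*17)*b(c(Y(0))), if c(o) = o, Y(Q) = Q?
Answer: -2550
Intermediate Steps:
((8 - 1*2)*17)*b(c(Y(0))) = ((8 - 1*2)*17)*(-25 + 0**2) = ((8 - 2)*17)*(-25 + 0) = (6*17)*(-25) = 102*(-25) = -2550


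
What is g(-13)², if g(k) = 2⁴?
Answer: 256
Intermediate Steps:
g(k) = 16
g(-13)² = 16² = 256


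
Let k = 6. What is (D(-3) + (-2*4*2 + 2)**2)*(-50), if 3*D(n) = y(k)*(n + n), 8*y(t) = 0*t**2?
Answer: -9800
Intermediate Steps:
y(t) = 0 (y(t) = (0*t**2)/8 = (1/8)*0 = 0)
D(n) = 0 (D(n) = (0*(n + n))/3 = (0*(2*n))/3 = (1/3)*0 = 0)
(D(-3) + (-2*4*2 + 2)**2)*(-50) = (0 + (-2*4*2 + 2)**2)*(-50) = (0 + (-8*2 + 2)**2)*(-50) = (0 + (-16 + 2)**2)*(-50) = (0 + (-14)**2)*(-50) = (0 + 196)*(-50) = 196*(-50) = -9800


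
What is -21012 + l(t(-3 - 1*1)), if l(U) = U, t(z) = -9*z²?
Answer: -21156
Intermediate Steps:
-21012 + l(t(-3 - 1*1)) = -21012 - 9*(-3 - 1*1)² = -21012 - 9*(-3 - 1)² = -21012 - 9*(-4)² = -21012 - 9*16 = -21012 - 144 = -21156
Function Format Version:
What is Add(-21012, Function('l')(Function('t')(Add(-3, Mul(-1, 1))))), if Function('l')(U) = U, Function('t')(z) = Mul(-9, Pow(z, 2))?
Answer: -21156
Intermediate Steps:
Add(-21012, Function('l')(Function('t')(Add(-3, Mul(-1, 1))))) = Add(-21012, Mul(-9, Pow(Add(-3, Mul(-1, 1)), 2))) = Add(-21012, Mul(-9, Pow(Add(-3, -1), 2))) = Add(-21012, Mul(-9, Pow(-4, 2))) = Add(-21012, Mul(-9, 16)) = Add(-21012, -144) = -21156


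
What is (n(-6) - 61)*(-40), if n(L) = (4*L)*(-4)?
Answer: -1400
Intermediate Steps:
n(L) = -16*L
(n(-6) - 61)*(-40) = (-16*(-6) - 61)*(-40) = (96 - 61)*(-40) = 35*(-40) = -1400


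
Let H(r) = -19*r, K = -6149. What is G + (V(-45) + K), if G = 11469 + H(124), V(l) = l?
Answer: 2919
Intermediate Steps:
G = 9113 (G = 11469 - 19*124 = 11469 - 2356 = 9113)
G + (V(-45) + K) = 9113 + (-45 - 6149) = 9113 - 6194 = 2919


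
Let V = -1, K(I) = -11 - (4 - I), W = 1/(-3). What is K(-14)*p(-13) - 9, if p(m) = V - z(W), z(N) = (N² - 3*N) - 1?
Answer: 209/9 ≈ 23.222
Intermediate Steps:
W = -⅓ ≈ -0.33333
K(I) = -15 + I (K(I) = -11 + (-4 + I) = -15 + I)
z(N) = -1 + N² - 3*N
p(m) = -10/9 (p(m) = -1 - (-1 + (-⅓)² - 3*(-⅓)) = -1 - (-1 + ⅑ + 1) = -1 - 1*⅑ = -1 - ⅑ = -10/9)
K(-14)*p(-13) - 9 = (-15 - 14)*(-10/9) - 9 = -29*(-10/9) - 9 = 290/9 - 9 = 209/9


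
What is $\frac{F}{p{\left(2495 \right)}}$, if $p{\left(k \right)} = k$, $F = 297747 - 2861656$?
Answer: $- \frac{2563909}{2495} \approx -1027.6$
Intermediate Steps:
$F = -2563909$ ($F = 297747 - 2861656 = -2563909$)
$\frac{F}{p{\left(2495 \right)}} = - \frac{2563909}{2495}$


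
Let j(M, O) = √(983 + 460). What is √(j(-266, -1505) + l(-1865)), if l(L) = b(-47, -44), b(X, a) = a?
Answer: √(-44 + √1443) ≈ 2.4522*I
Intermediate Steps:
j(M, O) = √1443
l(L) = -44
√(j(-266, -1505) + l(-1865)) = √(√1443 - 44) = √(-44 + √1443)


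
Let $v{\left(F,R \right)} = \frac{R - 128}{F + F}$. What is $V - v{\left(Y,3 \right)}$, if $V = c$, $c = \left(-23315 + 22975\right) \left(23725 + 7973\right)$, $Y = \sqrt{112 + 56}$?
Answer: $-10777320 + \frac{125 \sqrt{42}}{168} \approx -1.0777 \cdot 10^{7}$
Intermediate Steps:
$Y = 2 \sqrt{42}$ ($Y = \sqrt{168} = 2 \sqrt{42} \approx 12.961$)
$c = -10777320$ ($c = \left(-340\right) 31698 = -10777320$)
$v{\left(F,R \right)} = \frac{-128 + R}{2 F}$
$V = -10777320$
$V - v{\left(Y,3 \right)} = -10777320 - \frac{-128 + 3}{2 \cdot 2 \sqrt{42}} = -10777320 - \frac{1}{2} \frac{\sqrt{42}}{84} \left(-125\right) = -10777320 - - \frac{125 \sqrt{42}}{168} = -10777320 + \frac{125 \sqrt{42}}{168}$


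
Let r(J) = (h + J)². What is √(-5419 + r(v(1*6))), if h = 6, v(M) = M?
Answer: 5*I*√211 ≈ 72.629*I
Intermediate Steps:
r(J) = (6 + J)²
√(-5419 + r(v(1*6))) = √(-5419 + (6 + 1*6)²) = √(-5419 + (6 + 6)²) = √(-5419 + 12²) = √(-5419 + 144) = √(-5275) = 5*I*√211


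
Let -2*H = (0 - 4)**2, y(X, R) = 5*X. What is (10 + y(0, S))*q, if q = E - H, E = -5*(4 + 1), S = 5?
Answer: -170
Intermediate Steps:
E = -25 (E = -5*5 = -25)
H = -8 (H = -(0 - 4)**2/2 = -1/2*(-4)**2 = -1/2*16 = -8)
q = -17 (q = -25 - 1*(-8) = -25 + 8 = -17)
(10 + y(0, S))*q = (10 + 5*0)*(-17) = (10 + 0)*(-17) = 10*(-17) = -170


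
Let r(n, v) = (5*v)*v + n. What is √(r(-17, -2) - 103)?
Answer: 10*I ≈ 10.0*I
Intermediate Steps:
r(n, v) = n + 5*v² (r(n, v) = 5*v² + n = n + 5*v²)
√(r(-17, -2) - 103) = √((-17 + 5*(-2)²) - 103) = √((-17 + 5*4) - 103) = √((-17 + 20) - 103) = √(3 - 103) = √(-100) = 10*I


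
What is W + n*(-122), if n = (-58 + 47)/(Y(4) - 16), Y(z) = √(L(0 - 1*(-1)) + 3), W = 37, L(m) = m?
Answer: -412/7 ≈ -58.857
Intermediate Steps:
Y(z) = 2 (Y(z) = √((0 - 1*(-1)) + 3) = √((0 + 1) + 3) = √(1 + 3) = √4 = 2)
n = 11/14 (n = (-58 + 47)/(2 - 16) = -11/(-14) = -11*(-1/14) = 11/14 ≈ 0.78571)
W + n*(-122) = 37 + (11/14)*(-122) = 37 - 671/7 = -412/7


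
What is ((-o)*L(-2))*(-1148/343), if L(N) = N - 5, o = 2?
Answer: -328/7 ≈ -46.857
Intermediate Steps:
L(N) = -5 + N
((-o)*L(-2))*(-1148/343) = ((-1*2)*(-5 - 2))*(-1148/343) = (-2*(-7))*(-1148*1/343) = 14*(-164/49) = -328/7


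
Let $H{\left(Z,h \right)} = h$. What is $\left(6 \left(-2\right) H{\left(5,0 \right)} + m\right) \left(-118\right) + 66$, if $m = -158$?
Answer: $18710$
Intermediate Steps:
$\left(6 \left(-2\right) H{\left(5,0 \right)} + m\right) \left(-118\right) + 66 = \left(6 \left(-2\right) 0 - 158\right) \left(-118\right) + 66 = \left(\left(-12\right) 0 - 158\right) \left(-118\right) + 66 = \left(0 - 158\right) \left(-118\right) + 66 = \left(-158\right) \left(-118\right) + 66 = 18644 + 66 = 18710$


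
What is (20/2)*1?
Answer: 10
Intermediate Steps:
(20/2)*1 = ((½)*20)*1 = 10*1 = 10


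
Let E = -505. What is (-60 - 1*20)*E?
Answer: 40400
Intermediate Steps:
(-60 - 1*20)*E = (-60 - 1*20)*(-505) = (-60 - 20)*(-505) = -80*(-505) = 40400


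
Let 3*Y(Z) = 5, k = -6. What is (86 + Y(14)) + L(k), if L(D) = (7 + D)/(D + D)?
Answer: 1051/12 ≈ 87.583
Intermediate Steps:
Y(Z) = 5/3 (Y(Z) = (1/3)*5 = 5/3)
L(D) = (7 + D)/(2*D) (L(D) = (7 + D)/((2*D)) = (7 + D)*(1/(2*D)) = (7 + D)/(2*D))
(86 + Y(14)) + L(k) = (86 + 5/3) + (1/2)*(7 - 6)/(-6) = 263/3 + (1/2)*(-1/6)*1 = 263/3 - 1/12 = 1051/12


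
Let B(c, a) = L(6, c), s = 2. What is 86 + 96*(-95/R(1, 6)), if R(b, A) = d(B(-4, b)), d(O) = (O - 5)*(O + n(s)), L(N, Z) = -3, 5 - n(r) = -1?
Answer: 466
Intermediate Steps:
n(r) = 6 (n(r) = 5 - 1*(-1) = 5 + 1 = 6)
B(c, a) = -3
d(O) = (-5 + O)*(6 + O) (d(O) = (O - 5)*(O + 6) = (-5 + O)*(6 + O))
R(b, A) = -24 (R(b, A) = -30 - 3 + (-3)**2 = -30 - 3 + 9 = -24)
86 + 96*(-95/R(1, 6)) = 86 + 96*(-95/(-24)) = 86 + 96*(-95*(-1/24)) = 86 + 96*(95/24) = 86 + 380 = 466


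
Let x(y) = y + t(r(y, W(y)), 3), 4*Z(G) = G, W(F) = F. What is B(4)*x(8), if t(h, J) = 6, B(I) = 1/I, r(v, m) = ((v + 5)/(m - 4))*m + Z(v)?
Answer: 7/2 ≈ 3.5000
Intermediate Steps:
Z(G) = G/4
r(v, m) = v/4 + m*(5 + v)/(-4 + m) (r(v, m) = ((v + 5)/(m - 4))*m + v/4 = ((5 + v)/(-4 + m))*m + v/4 = m*(5 + v)/(-4 + m) + v/4 = v/4 + m*(5 + v)/(-4 + m))
x(y) = 6 + y (x(y) = y + 6 = 6 + y)
B(4)*x(8) = (6 + 8)/4 = (¼)*14 = 7/2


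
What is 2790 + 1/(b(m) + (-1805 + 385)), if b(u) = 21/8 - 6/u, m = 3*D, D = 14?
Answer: 221472934/79381 ≈ 2790.0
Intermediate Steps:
m = 42 (m = 3*14 = 42)
b(u) = 21/8 - 6/u (b(u) = 21*(⅛) - 6/u = 21/8 - 6/u)
2790 + 1/(b(m) + (-1805 + 385)) = 2790 + 1/((21/8 - 6/42) + (-1805 + 385)) = 2790 + 1/((21/8 - 6*1/42) - 1420) = 2790 + 1/((21/8 - ⅐) - 1420) = 2790 + 1/(139/56 - 1420) = 2790 + 1/(-79381/56) = 2790 - 56/79381 = 221472934/79381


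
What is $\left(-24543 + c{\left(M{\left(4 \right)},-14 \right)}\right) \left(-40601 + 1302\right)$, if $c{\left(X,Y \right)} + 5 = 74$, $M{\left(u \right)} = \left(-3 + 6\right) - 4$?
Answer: $961803726$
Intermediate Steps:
$M{\left(u \right)} = -1$ ($M{\left(u \right)} = 3 - 4 = -1$)
$c{\left(X,Y \right)} = 69$ ($c{\left(X,Y \right)} = -5 + 74 = 69$)
$\left(-24543 + c{\left(M{\left(4 \right)},-14 \right)}\right) \left(-40601 + 1302\right) = \left(-24543 + 69\right) \left(-40601 + 1302\right) = \left(-24474\right) \left(-39299\right) = 961803726$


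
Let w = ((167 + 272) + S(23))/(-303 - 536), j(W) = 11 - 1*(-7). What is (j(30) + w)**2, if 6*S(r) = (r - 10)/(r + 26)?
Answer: 18583936406281/60844115556 ≈ 305.44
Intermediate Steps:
j(W) = 18 (j(W) = 11 + 7 = 18)
S(r) = (-10 + r)/(6*(26 + r)) (S(r) = ((r - 10)/(r + 26))/6 = ((-10 + r)/(26 + r))/6 = (-10 + r)/(6*(26 + r)))
w = -129079/246666 (w = ((167 + 272) + (-10 + 23)/(6*(26 + 23)))/(-303 - 536) = (439 + (1/6)*13/49)/(-839) = (439 + (1/6)*(1/49)*13)*(-1/839) = (439 + 13/294)*(-1/839) = (129079/294)*(-1/839) = -129079/246666 ≈ -0.52329)
(j(30) + w)**2 = (18 - 129079/246666)**2 = (4310909/246666)**2 = 18583936406281/60844115556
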